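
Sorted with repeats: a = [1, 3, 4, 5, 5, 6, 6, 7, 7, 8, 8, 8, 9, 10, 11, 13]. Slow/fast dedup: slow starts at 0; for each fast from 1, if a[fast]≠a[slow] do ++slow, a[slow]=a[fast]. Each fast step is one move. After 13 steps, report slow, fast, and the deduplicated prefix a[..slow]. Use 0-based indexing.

slow=0 fast=1: a[fast]=3≠a[slow]=1 write a[1]=3, slow++,fast++
slow=1 fast=2: a[fast]=4≠a[slow]=3 write a[2]=4, slow++,fast++
slow=2 fast=3: a[fast]=5≠a[slow]=4 write a[3]=5, slow++,fast++
slow=3 fast=4: a[fast]=5=a[slow] dup, fast++
slow=3 fast=5: a[fast]=6≠a[slow]=5 write a[4]=6, slow++,fast++
slow=4 fast=6: a[fast]=6=a[slow] dup, fast++
slow=4 fast=7: a[fast]=7≠a[slow]=6 write a[5]=7, slow++,fast++
slow=5 fast=8: a[fast]=7=a[slow] dup, fast++
slow=5 fast=9: a[fast]=8≠a[slow]=7 write a[6]=8, slow++,fast++
slow=6 fast=10: a[fast]=8=a[slow] dup, fast++
slow=6 fast=11: a[fast]=8=a[slow] dup, fast++
slow=6 fast=12: a[fast]=9≠a[slow]=8 write a[7]=9, slow++,fast++
slow=7 fast=13: a[fast]=10≠a[slow]=9 write a[8]=10, slow++,fast++

slow=8, fast=14, prefix=[1, 3, 4, 5, 6, 7, 8, 9, 10]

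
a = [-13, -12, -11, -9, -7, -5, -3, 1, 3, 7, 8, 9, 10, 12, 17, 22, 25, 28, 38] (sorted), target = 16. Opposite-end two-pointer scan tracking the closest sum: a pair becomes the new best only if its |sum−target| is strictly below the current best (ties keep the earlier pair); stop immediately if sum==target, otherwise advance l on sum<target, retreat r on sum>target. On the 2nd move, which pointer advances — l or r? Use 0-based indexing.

l

[0,18] -13+38=25 d=9 * → r--
[0,17] -13+28=15 d=1 * → l++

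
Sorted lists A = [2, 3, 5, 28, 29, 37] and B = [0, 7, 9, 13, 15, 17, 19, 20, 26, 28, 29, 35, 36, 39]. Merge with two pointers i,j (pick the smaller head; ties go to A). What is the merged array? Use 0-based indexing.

[i=0,j=0] A[i]=2>B[j]=0 take 0 → j++
[i=0,j=1] A[i]=2<=B[j]=7 take 2 → i++
[i=1,j=1] A[i]=3<=B[j]=7 take 3 → i++
[i=2,j=1] A[i]=5<=B[j]=7 take 5 → i++
[i=3,j=1] A[i]=28>B[j]=7 take 7 → j++
[i=3,j=2] A[i]=28>B[j]=9 take 9 → j++
[i=3,j=3] A[i]=28>B[j]=13 take 13 → j++
[i=3,j=4] A[i]=28>B[j]=15 take 15 → j++
[i=3,j=5] A[i]=28>B[j]=17 take 17 → j++
[i=3,j=6] A[i]=28>B[j]=19 take 19 → j++
[i=3,j=7] A[i]=28>B[j]=20 take 20 → j++
[i=3,j=8] A[i]=28>B[j]=26 take 26 → j++
[i=3,j=9] A[i]=28<=B[j]=28 take 28 → i++
[i=4,j=9] A[i]=29>B[j]=28 take 28 → j++
[i=4,j=10] A[i]=29<=B[j]=29 take 29 → i++
[i=5,j=10] A[i]=37>B[j]=29 take 29 → j++
[i=5,j=11] A[i]=37>B[j]=35 take 35 → j++
[i=5,j=12] A[i]=37>B[j]=36 take 36 → j++
[i=5,j=13] A[i]=37<=B[j]=39 take 37 → i++
[i=6,j=13] A done, take B[j]=39 → j++

[0, 2, 3, 5, 7, 9, 13, 15, 17, 19, 20, 26, 28, 28, 29, 29, 35, 36, 37, 39]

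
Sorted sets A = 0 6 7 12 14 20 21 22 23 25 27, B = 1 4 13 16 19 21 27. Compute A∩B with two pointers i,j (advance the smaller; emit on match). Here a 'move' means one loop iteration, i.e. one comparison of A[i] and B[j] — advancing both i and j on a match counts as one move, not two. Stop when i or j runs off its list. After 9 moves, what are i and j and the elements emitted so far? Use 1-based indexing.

i=6, j=5, emitted=[]

[i=1,j=1] 0<1 → i++
[i=2,j=1] 6>1 → j++
[i=2,j=2] 6>4 → j++
[i=2,j=3] 6<13 → i++
[i=3,j=3] 7<13 → i++
[i=4,j=3] 12<13 → i++
[i=5,j=3] 14>13 → j++
[i=5,j=4] 14<16 → i++
[i=6,j=4] 20>16 → j++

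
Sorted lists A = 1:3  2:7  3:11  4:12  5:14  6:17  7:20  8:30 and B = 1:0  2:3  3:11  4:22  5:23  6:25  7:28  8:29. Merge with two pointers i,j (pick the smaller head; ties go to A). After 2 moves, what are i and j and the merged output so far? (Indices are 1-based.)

[i=1,j=1] A[i]=3>B[j]=0 take 0 → j++
[i=1,j=2] A[i]=3<=B[j]=3 take 3 → i++

i=2, j=2, merged so far=[0, 3]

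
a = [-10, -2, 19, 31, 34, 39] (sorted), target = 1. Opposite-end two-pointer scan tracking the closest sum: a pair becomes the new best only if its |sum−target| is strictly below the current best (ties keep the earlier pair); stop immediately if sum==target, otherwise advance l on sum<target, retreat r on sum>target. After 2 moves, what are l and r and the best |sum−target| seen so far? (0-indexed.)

l=0 r=5: -10+39=29 d=28 *, r--
l=0 r=4: -10+34=24 d=23 *, r--

l=0, r=3, best |Δ|=23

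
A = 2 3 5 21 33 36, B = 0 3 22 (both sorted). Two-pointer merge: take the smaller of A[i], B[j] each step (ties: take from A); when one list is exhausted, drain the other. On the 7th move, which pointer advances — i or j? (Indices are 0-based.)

[i=0,j=0] A[i]=2>B[j]=0 take 0 → j++
[i=0,j=1] A[i]=2<=B[j]=3 take 2 → i++
[i=1,j=1] A[i]=3<=B[j]=3 take 3 → i++
[i=2,j=1] A[i]=5>B[j]=3 take 3 → j++
[i=2,j=2] A[i]=5<=B[j]=22 take 5 → i++
[i=3,j=2] A[i]=21<=B[j]=22 take 21 → i++
[i=4,j=2] A[i]=33>B[j]=22 take 22 → j++

j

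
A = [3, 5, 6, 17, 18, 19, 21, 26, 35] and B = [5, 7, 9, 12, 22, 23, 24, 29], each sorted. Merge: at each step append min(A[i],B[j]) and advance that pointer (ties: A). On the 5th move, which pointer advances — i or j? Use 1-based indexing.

j

i=1 j=1: A[i]=3<=B[j]=5 take 3, i++
i=2 j=1: A[i]=5<=B[j]=5 take 5, i++
i=3 j=1: A[i]=6>B[j]=5 take 5, j++
i=3 j=2: A[i]=6<=B[j]=7 take 6, i++
i=4 j=2: A[i]=17>B[j]=7 take 7, j++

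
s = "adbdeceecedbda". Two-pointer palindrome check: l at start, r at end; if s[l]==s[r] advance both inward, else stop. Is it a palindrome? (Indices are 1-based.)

palindrome

l=1 r=14: 'a'=='a', l++,r--
l=2 r=13: 'd'=='d', l++,r--
l=3 r=12: 'b'=='b', l++,r--
l=4 r=11: 'd'=='d', l++,r--
l=5 r=10: 'e'=='e', l++,r--
l=6 r=9: 'c'=='c', l++,r--
l=7 r=8: 'e'=='e', l++,r--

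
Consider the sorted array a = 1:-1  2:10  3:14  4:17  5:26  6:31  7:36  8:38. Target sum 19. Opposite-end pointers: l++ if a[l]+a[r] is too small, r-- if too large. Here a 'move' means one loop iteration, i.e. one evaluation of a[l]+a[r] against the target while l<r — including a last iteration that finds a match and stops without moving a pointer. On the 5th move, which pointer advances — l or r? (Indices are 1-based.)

l

[1,8] -1+38=37 >19 → r--
[1,7] -1+36=35 >19 → r--
[1,6] -1+31=30 >19 → r--
[1,5] -1+26=25 >19 → r--
[1,4] -1+17=16 <19 → l++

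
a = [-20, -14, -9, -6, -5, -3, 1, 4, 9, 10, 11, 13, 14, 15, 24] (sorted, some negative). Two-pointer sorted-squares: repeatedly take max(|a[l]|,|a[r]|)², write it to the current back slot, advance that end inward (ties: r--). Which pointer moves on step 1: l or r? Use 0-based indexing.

r

[0,14] |-20|<=|24| out[14]=576 → r--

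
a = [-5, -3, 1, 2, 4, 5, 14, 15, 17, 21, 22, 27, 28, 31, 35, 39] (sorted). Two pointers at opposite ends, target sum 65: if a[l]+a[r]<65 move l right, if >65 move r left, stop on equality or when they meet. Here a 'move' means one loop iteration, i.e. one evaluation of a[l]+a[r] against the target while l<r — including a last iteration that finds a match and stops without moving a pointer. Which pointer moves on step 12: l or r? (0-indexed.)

l=0 r=15: -5+39=34 <65, l++
l=1 r=15: -3+39=36 <65, l++
l=2 r=15: 1+39=40 <65, l++
l=3 r=15: 2+39=41 <65, l++
l=4 r=15: 4+39=43 <65, l++
l=5 r=15: 5+39=44 <65, l++
l=6 r=15: 14+39=53 <65, l++
l=7 r=15: 15+39=54 <65, l++
l=8 r=15: 17+39=56 <65, l++
l=9 r=15: 21+39=60 <65, l++
l=10 r=15: 22+39=61 <65, l++
l=11 r=15: 27+39=66 >65, r--

r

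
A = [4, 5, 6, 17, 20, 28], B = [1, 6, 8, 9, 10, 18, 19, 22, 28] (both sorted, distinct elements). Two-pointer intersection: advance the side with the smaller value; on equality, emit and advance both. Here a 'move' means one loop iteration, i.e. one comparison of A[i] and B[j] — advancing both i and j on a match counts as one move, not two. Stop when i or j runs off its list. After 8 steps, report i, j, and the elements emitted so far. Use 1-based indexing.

i=1 j=1: 4>1, j++
i=1 j=2: 4<6, i++
i=2 j=2: 5<6, i++
i=3 j=2: 6==6 emit, i++,j++
i=4 j=3: 17>8, j++
i=4 j=4: 17>9, j++
i=4 j=5: 17>10, j++
i=4 j=6: 17<18, i++

i=5, j=6, emitted=[6]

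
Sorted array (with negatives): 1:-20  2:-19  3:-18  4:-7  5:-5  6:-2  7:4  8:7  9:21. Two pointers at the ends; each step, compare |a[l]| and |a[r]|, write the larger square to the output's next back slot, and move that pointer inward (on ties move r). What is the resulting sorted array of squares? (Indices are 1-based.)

[4, 16, 25, 49, 49, 324, 361, 400, 441]

[1,9] |-20|<=|21| out[9]=441 → r--
[1,8] |-20|>|7| out[8]=400 → l++
[2,8] |-19|>|7| out[7]=361 → l++
[3,8] |-18|>|7| out[6]=324 → l++
[4,8] |-7|<=|7| out[5]=49 → r--
[4,7] |-7|>|4| out[4]=49 → l++
[5,7] |-5|>|4| out[3]=25 → l++
[6,7] |-2|<=|4| out[2]=16 → r--
[6,6] |-2|<=|-2| out[1]=4 → r--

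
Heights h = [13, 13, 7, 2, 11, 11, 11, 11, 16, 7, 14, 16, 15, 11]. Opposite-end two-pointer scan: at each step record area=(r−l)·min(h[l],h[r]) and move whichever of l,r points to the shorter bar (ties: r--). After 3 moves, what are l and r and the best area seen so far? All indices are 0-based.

l=2, r=12, best area=156

l=0 r=13: min(13,11)*13=143 best=143 *, r--
l=0 r=12: min(13,15)*12=156 best=156 *, l++
l=1 r=12: min(13,15)*11=143 best=156, l++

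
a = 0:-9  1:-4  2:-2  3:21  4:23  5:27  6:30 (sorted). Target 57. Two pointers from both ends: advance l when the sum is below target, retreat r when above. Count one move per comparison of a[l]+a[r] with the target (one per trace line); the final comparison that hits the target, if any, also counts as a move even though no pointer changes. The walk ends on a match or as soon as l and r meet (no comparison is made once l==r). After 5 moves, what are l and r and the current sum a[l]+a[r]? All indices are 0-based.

l=5, r=6, sum=57

l=0 r=6: -9+30=21 <57, l++
l=1 r=6: -4+30=26 <57, l++
l=2 r=6: -2+30=28 <57, l++
l=3 r=6: 21+30=51 <57, l++
l=4 r=6: 23+30=53 <57, l++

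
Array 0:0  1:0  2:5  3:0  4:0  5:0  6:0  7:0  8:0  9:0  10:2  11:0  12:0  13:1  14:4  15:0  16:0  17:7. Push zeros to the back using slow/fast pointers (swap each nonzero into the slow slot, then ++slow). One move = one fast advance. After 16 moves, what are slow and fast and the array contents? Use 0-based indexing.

slow=4, fast=16, a=[5, 2, 1, 4, 0, 0, 0, 0, 0, 0, 0, 0, 0, 0, 0, 0, 0, 7]

(s=0,f=0) a[fast]=0 → fast++
(s=0,f=1) a[fast]=0 → fast++
(s=0,f=2) a[fast]=5≠0 swap→a[0]=5 → slow++,fast++
(s=1,f=3) a[fast]=0 → fast++
(s=1,f=4) a[fast]=0 → fast++
(s=1,f=5) a[fast]=0 → fast++
(s=1,f=6) a[fast]=0 → fast++
(s=1,f=7) a[fast]=0 → fast++
(s=1,f=8) a[fast]=0 → fast++
(s=1,f=9) a[fast]=0 → fast++
(s=1,f=10) a[fast]=2≠0 swap→a[1]=2 → slow++,fast++
(s=2,f=11) a[fast]=0 → fast++
(s=2,f=12) a[fast]=0 → fast++
(s=2,f=13) a[fast]=1≠0 swap→a[2]=1 → slow++,fast++
(s=3,f=14) a[fast]=4≠0 swap→a[3]=4 → slow++,fast++
(s=4,f=15) a[fast]=0 → fast++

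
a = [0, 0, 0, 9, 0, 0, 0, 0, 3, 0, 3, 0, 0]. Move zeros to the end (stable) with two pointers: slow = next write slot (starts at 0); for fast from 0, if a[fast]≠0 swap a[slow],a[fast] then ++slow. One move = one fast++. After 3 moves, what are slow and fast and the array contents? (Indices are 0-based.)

slow=0, fast=3, a=[0, 0, 0, 9, 0, 0, 0, 0, 3, 0, 3, 0, 0]

slow=0 fast=0: a[fast]=0, fast++
slow=0 fast=1: a[fast]=0, fast++
slow=0 fast=2: a[fast]=0, fast++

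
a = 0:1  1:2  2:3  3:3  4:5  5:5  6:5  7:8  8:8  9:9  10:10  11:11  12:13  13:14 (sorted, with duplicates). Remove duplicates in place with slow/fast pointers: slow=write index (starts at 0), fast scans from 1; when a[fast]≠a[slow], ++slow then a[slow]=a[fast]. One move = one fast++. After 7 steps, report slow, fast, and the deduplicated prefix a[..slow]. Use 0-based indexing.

(s=0,f=1) a[fast]=2≠a[slow]=1 write a[1]=2 → slow++,fast++
(s=1,f=2) a[fast]=3≠a[slow]=2 write a[2]=3 → slow++,fast++
(s=2,f=3) a[fast]=3=a[slow] dup → fast++
(s=2,f=4) a[fast]=5≠a[slow]=3 write a[3]=5 → slow++,fast++
(s=3,f=5) a[fast]=5=a[slow] dup → fast++
(s=3,f=6) a[fast]=5=a[slow] dup → fast++
(s=3,f=7) a[fast]=8≠a[slow]=5 write a[4]=8 → slow++,fast++

slow=4, fast=8, prefix=[1, 2, 3, 5, 8]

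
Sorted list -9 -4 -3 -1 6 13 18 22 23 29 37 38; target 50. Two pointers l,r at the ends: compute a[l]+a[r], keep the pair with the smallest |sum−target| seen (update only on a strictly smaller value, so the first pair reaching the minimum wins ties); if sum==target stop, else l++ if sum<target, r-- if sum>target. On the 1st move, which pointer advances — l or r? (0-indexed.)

l

[0,11] -9+38=29 d=21 * → l++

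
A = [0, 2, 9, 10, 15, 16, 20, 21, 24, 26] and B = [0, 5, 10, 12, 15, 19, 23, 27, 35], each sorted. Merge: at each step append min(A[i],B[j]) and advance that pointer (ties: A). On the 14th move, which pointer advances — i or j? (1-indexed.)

i

i=1 j=1: A[i]=0<=B[j]=0 take 0, i++
i=2 j=1: A[i]=2>B[j]=0 take 0, j++
i=2 j=2: A[i]=2<=B[j]=5 take 2, i++
i=3 j=2: A[i]=9>B[j]=5 take 5, j++
i=3 j=3: A[i]=9<=B[j]=10 take 9, i++
i=4 j=3: A[i]=10<=B[j]=10 take 10, i++
i=5 j=3: A[i]=15>B[j]=10 take 10, j++
i=5 j=4: A[i]=15>B[j]=12 take 12, j++
i=5 j=5: A[i]=15<=B[j]=15 take 15, i++
i=6 j=5: A[i]=16>B[j]=15 take 15, j++
i=6 j=6: A[i]=16<=B[j]=19 take 16, i++
i=7 j=6: A[i]=20>B[j]=19 take 19, j++
i=7 j=7: A[i]=20<=B[j]=23 take 20, i++
i=8 j=7: A[i]=21<=B[j]=23 take 21, i++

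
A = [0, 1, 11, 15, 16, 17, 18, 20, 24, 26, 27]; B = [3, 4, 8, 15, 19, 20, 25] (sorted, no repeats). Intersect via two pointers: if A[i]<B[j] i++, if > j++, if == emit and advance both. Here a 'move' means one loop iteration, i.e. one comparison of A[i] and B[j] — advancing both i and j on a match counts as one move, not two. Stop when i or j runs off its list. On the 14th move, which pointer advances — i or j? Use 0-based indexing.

[i=0,j=0] 0<3 → i++
[i=1,j=0] 1<3 → i++
[i=2,j=0] 11>3 → j++
[i=2,j=1] 11>4 → j++
[i=2,j=2] 11>8 → j++
[i=2,j=3] 11<15 → i++
[i=3,j=3] 15==15 emit → i++,j++
[i=4,j=4] 16<19 → i++
[i=5,j=4] 17<19 → i++
[i=6,j=4] 18<19 → i++
[i=7,j=4] 20>19 → j++
[i=7,j=5] 20==20 emit → i++,j++
[i=8,j=6] 24<25 → i++
[i=9,j=6] 26>25 → j++

j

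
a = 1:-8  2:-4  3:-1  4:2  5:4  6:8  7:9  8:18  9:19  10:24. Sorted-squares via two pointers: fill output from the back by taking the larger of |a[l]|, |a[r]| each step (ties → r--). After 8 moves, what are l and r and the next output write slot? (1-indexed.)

[1,10] |-8|<=|24| out[10]=576 → r--
[1,9] |-8|<=|19| out[9]=361 → r--
[1,8] |-8|<=|18| out[8]=324 → r--
[1,7] |-8|<=|9| out[7]=81 → r--
[1,6] |-8|<=|8| out[6]=64 → r--
[1,5] |-8|>|4| out[5]=64 → l++
[2,5] |-4|<=|4| out[4]=16 → r--
[2,4] |-4|>|2| out[3]=16 → l++

l=3, r=4, next write slot=2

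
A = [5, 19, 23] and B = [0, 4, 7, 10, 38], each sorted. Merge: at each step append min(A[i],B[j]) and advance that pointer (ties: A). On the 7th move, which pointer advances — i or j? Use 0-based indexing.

i=0 j=0: A[i]=5>B[j]=0 take 0, j++
i=0 j=1: A[i]=5>B[j]=4 take 4, j++
i=0 j=2: A[i]=5<=B[j]=7 take 5, i++
i=1 j=2: A[i]=19>B[j]=7 take 7, j++
i=1 j=3: A[i]=19>B[j]=10 take 10, j++
i=1 j=4: A[i]=19<=B[j]=38 take 19, i++
i=2 j=4: A[i]=23<=B[j]=38 take 23, i++

i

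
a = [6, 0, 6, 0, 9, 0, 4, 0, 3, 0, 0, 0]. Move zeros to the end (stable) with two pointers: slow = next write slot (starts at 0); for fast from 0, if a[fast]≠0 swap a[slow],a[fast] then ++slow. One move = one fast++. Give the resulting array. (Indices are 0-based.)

[6, 6, 9, 4, 3, 0, 0, 0, 0, 0, 0, 0]

(s=0,f=0) a[fast]=6≠0 swap→a[0]=6 → slow++,fast++
(s=1,f=1) a[fast]=0 → fast++
(s=1,f=2) a[fast]=6≠0 swap→a[1]=6 → slow++,fast++
(s=2,f=3) a[fast]=0 → fast++
(s=2,f=4) a[fast]=9≠0 swap→a[2]=9 → slow++,fast++
(s=3,f=5) a[fast]=0 → fast++
(s=3,f=6) a[fast]=4≠0 swap→a[3]=4 → slow++,fast++
(s=4,f=7) a[fast]=0 → fast++
(s=4,f=8) a[fast]=3≠0 swap→a[4]=3 → slow++,fast++
(s=5,f=9) a[fast]=0 → fast++
(s=5,f=10) a[fast]=0 → fast++
(s=5,f=11) a[fast]=0 → fast++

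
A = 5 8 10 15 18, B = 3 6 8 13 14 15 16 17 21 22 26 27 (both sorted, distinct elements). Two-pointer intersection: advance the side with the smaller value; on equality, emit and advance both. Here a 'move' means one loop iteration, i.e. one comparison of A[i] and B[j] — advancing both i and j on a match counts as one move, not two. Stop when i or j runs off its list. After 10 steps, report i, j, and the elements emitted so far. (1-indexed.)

[i=1,j=1] 5>3 → j++
[i=1,j=2] 5<6 → i++
[i=2,j=2] 8>6 → j++
[i=2,j=3] 8==8 emit → i++,j++
[i=3,j=4] 10<13 → i++
[i=4,j=4] 15>13 → j++
[i=4,j=5] 15>14 → j++
[i=4,j=6] 15==15 emit → i++,j++
[i=5,j=7] 18>16 → j++
[i=5,j=8] 18>17 → j++

i=5, j=9, emitted=[8, 15]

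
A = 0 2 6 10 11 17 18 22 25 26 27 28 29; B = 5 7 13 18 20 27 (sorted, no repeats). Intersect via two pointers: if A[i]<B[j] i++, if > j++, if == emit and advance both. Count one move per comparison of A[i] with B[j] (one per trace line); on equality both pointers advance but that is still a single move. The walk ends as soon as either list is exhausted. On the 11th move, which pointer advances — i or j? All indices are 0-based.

j

i=0 j=0: 0<5, i++
i=1 j=0: 2<5, i++
i=2 j=0: 6>5, j++
i=2 j=1: 6<7, i++
i=3 j=1: 10>7, j++
i=3 j=2: 10<13, i++
i=4 j=2: 11<13, i++
i=5 j=2: 17>13, j++
i=5 j=3: 17<18, i++
i=6 j=3: 18==18 emit, i++,j++
i=7 j=4: 22>20, j++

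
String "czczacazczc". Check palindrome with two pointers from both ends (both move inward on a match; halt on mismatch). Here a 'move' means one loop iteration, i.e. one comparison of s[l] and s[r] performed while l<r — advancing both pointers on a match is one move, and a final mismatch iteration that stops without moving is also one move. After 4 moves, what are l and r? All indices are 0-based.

[0,10] 'c'=='c' → l++,r--
[1,9] 'z'=='z' → l++,r--
[2,8] 'c'=='c' → l++,r--
[3,7] 'z'=='z' → l++,r--

l=4, r=6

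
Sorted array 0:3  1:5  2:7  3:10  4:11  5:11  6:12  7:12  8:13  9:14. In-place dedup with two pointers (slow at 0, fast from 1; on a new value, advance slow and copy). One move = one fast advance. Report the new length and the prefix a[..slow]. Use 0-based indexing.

slow=0 fast=1: a[fast]=5≠a[slow]=3 write a[1]=5, slow++,fast++
slow=1 fast=2: a[fast]=7≠a[slow]=5 write a[2]=7, slow++,fast++
slow=2 fast=3: a[fast]=10≠a[slow]=7 write a[3]=10, slow++,fast++
slow=3 fast=4: a[fast]=11≠a[slow]=10 write a[4]=11, slow++,fast++
slow=4 fast=5: a[fast]=11=a[slow] dup, fast++
slow=4 fast=6: a[fast]=12≠a[slow]=11 write a[5]=12, slow++,fast++
slow=5 fast=7: a[fast]=12=a[slow] dup, fast++
slow=5 fast=8: a[fast]=13≠a[slow]=12 write a[6]=13, slow++,fast++
slow=6 fast=9: a[fast]=14≠a[slow]=13 write a[7]=14, slow++,fast++

length 8; prefix = [3, 5, 7, 10, 11, 12, 13, 14]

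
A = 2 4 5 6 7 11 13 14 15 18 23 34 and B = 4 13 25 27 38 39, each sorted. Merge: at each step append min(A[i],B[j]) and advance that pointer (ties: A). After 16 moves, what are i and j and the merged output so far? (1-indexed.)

i=13, j=5, merged so far=[2, 4, 4, 5, 6, 7, 11, 13, 13, 14, 15, 18, 23, 25, 27, 34]

i=1 j=1: A[i]=2<=B[j]=4 take 2, i++
i=2 j=1: A[i]=4<=B[j]=4 take 4, i++
i=3 j=1: A[i]=5>B[j]=4 take 4, j++
i=3 j=2: A[i]=5<=B[j]=13 take 5, i++
i=4 j=2: A[i]=6<=B[j]=13 take 6, i++
i=5 j=2: A[i]=7<=B[j]=13 take 7, i++
i=6 j=2: A[i]=11<=B[j]=13 take 11, i++
i=7 j=2: A[i]=13<=B[j]=13 take 13, i++
i=8 j=2: A[i]=14>B[j]=13 take 13, j++
i=8 j=3: A[i]=14<=B[j]=25 take 14, i++
i=9 j=3: A[i]=15<=B[j]=25 take 15, i++
i=10 j=3: A[i]=18<=B[j]=25 take 18, i++
i=11 j=3: A[i]=23<=B[j]=25 take 23, i++
i=12 j=3: A[i]=34>B[j]=25 take 25, j++
i=12 j=4: A[i]=34>B[j]=27 take 27, j++
i=12 j=5: A[i]=34<=B[j]=38 take 34, i++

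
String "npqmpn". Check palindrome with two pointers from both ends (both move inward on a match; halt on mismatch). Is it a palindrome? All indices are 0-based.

not a palindrome (mismatch at 2,3)

l=0 r=5: 'n'=='n', l++,r--
l=1 r=4: 'p'=='p', l++,r--
l=2 r=3: 'q'!='m', stop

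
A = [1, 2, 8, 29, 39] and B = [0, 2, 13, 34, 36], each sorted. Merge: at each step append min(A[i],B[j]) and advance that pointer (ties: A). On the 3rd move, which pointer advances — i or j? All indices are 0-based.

[i=0,j=0] A[i]=1>B[j]=0 take 0 → j++
[i=0,j=1] A[i]=1<=B[j]=2 take 1 → i++
[i=1,j=1] A[i]=2<=B[j]=2 take 2 → i++

i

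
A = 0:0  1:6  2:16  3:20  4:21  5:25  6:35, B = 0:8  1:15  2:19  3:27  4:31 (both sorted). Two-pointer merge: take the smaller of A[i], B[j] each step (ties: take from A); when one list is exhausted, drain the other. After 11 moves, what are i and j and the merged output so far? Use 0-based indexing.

i=6, j=5, merged so far=[0, 6, 8, 15, 16, 19, 20, 21, 25, 27, 31]

[i=0,j=0] A[i]=0<=B[j]=8 take 0 → i++
[i=1,j=0] A[i]=6<=B[j]=8 take 6 → i++
[i=2,j=0] A[i]=16>B[j]=8 take 8 → j++
[i=2,j=1] A[i]=16>B[j]=15 take 15 → j++
[i=2,j=2] A[i]=16<=B[j]=19 take 16 → i++
[i=3,j=2] A[i]=20>B[j]=19 take 19 → j++
[i=3,j=3] A[i]=20<=B[j]=27 take 20 → i++
[i=4,j=3] A[i]=21<=B[j]=27 take 21 → i++
[i=5,j=3] A[i]=25<=B[j]=27 take 25 → i++
[i=6,j=3] A[i]=35>B[j]=27 take 27 → j++
[i=6,j=4] A[i]=35>B[j]=31 take 31 → j++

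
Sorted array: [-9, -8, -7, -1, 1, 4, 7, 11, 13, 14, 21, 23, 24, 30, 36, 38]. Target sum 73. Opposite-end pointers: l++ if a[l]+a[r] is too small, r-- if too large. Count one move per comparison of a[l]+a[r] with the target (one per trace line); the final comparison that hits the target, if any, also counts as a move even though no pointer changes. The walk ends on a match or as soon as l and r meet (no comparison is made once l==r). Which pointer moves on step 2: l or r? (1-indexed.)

l

[1,16] -9+38=29 <73 → l++
[2,16] -8+38=30 <73 → l++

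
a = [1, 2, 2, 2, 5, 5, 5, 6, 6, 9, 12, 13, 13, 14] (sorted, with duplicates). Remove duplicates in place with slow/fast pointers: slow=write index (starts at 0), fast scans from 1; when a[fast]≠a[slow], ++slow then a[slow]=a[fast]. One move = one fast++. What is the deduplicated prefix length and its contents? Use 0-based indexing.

slow=0 fast=1: a[fast]=2≠a[slow]=1 write a[1]=2, slow++,fast++
slow=1 fast=2: a[fast]=2=a[slow] dup, fast++
slow=1 fast=3: a[fast]=2=a[slow] dup, fast++
slow=1 fast=4: a[fast]=5≠a[slow]=2 write a[2]=5, slow++,fast++
slow=2 fast=5: a[fast]=5=a[slow] dup, fast++
slow=2 fast=6: a[fast]=5=a[slow] dup, fast++
slow=2 fast=7: a[fast]=6≠a[slow]=5 write a[3]=6, slow++,fast++
slow=3 fast=8: a[fast]=6=a[slow] dup, fast++
slow=3 fast=9: a[fast]=9≠a[slow]=6 write a[4]=9, slow++,fast++
slow=4 fast=10: a[fast]=12≠a[slow]=9 write a[5]=12, slow++,fast++
slow=5 fast=11: a[fast]=13≠a[slow]=12 write a[6]=13, slow++,fast++
slow=6 fast=12: a[fast]=13=a[slow] dup, fast++
slow=6 fast=13: a[fast]=14≠a[slow]=13 write a[7]=14, slow++,fast++

length 8; prefix = [1, 2, 5, 6, 9, 12, 13, 14]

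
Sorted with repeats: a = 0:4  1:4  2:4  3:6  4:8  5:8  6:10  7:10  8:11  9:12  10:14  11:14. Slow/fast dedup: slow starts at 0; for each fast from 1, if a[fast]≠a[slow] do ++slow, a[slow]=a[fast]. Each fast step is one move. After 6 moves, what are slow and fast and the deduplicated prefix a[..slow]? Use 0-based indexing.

slow=3, fast=7, prefix=[4, 6, 8, 10]

slow=0 fast=1: a[fast]=4=a[slow] dup, fast++
slow=0 fast=2: a[fast]=4=a[slow] dup, fast++
slow=0 fast=3: a[fast]=6≠a[slow]=4 write a[1]=6, slow++,fast++
slow=1 fast=4: a[fast]=8≠a[slow]=6 write a[2]=8, slow++,fast++
slow=2 fast=5: a[fast]=8=a[slow] dup, fast++
slow=2 fast=6: a[fast]=10≠a[slow]=8 write a[3]=10, slow++,fast++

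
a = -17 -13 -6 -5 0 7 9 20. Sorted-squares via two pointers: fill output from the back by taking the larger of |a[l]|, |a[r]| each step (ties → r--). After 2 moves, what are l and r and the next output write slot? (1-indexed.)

[1,8] |-17|<=|20| out[8]=400 → r--
[1,7] |-17|>|9| out[7]=289 → l++

l=2, r=7, next write slot=6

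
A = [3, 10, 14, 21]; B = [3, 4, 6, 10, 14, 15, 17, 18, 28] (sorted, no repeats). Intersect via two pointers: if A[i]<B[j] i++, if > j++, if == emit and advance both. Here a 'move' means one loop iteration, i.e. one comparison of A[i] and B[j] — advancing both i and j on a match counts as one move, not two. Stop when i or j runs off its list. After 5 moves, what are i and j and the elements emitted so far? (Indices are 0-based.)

[i=0,j=0] 3==3 emit → i++,j++
[i=1,j=1] 10>4 → j++
[i=1,j=2] 10>6 → j++
[i=1,j=3] 10==10 emit → i++,j++
[i=2,j=4] 14==14 emit → i++,j++

i=3, j=5, emitted=[3, 10, 14]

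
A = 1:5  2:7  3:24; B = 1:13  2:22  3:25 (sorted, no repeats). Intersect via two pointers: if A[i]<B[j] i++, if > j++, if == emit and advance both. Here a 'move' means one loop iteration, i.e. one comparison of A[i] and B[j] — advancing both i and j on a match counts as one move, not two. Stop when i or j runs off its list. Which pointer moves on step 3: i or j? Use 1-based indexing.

j

i=1 j=1: 5<13, i++
i=2 j=1: 7<13, i++
i=3 j=1: 24>13, j++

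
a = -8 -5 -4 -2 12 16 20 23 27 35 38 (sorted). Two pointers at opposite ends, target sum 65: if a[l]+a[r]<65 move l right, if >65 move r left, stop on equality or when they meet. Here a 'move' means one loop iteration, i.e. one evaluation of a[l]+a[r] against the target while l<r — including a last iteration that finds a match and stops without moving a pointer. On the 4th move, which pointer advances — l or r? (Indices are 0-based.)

l

[0,10] -8+38=30 <65 → l++
[1,10] -5+38=33 <65 → l++
[2,10] -4+38=34 <65 → l++
[3,10] -2+38=36 <65 → l++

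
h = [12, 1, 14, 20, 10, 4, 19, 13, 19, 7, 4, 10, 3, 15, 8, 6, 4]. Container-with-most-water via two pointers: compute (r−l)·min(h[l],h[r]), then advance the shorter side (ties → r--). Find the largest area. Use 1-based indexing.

max area = 156

l=1 r=17: min(12,4)*16=64 best=64 *, r--
l=1 r=16: min(12,6)*15=90 best=90 *, r--
l=1 r=15: min(12,8)*14=112 best=112 *, r--
l=1 r=14: min(12,15)*13=156 best=156 *, l++
l=2 r=14: min(1,15)*12=12 best=156, l++
l=3 r=14: min(14,15)*11=154 best=156, l++
l=4 r=14: min(20,15)*10=150 best=156, r--
l=4 r=13: min(20,3)*9=27 best=156, r--
l=4 r=12: min(20,10)*8=80 best=156, r--
l=4 r=11: min(20,4)*7=28 best=156, r--
l=4 r=10: min(20,7)*6=42 best=156, r--
l=4 r=9: min(20,19)*5=95 best=156, r--
l=4 r=8: min(20,13)*4=52 best=156, r--
l=4 r=7: min(20,19)*3=57 best=156, r--
l=4 r=6: min(20,4)*2=8 best=156, r--
l=4 r=5: min(20,10)*1=10 best=156, r--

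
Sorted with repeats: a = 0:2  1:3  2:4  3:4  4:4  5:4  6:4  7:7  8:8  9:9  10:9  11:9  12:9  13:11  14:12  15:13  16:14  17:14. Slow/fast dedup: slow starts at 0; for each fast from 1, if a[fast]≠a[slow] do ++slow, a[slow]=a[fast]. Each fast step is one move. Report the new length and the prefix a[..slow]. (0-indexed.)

slow=0 fast=1: a[fast]=3≠a[slow]=2 write a[1]=3, slow++,fast++
slow=1 fast=2: a[fast]=4≠a[slow]=3 write a[2]=4, slow++,fast++
slow=2 fast=3: a[fast]=4=a[slow] dup, fast++
slow=2 fast=4: a[fast]=4=a[slow] dup, fast++
slow=2 fast=5: a[fast]=4=a[slow] dup, fast++
slow=2 fast=6: a[fast]=4=a[slow] dup, fast++
slow=2 fast=7: a[fast]=7≠a[slow]=4 write a[3]=7, slow++,fast++
slow=3 fast=8: a[fast]=8≠a[slow]=7 write a[4]=8, slow++,fast++
slow=4 fast=9: a[fast]=9≠a[slow]=8 write a[5]=9, slow++,fast++
slow=5 fast=10: a[fast]=9=a[slow] dup, fast++
slow=5 fast=11: a[fast]=9=a[slow] dup, fast++
slow=5 fast=12: a[fast]=9=a[slow] dup, fast++
slow=5 fast=13: a[fast]=11≠a[slow]=9 write a[6]=11, slow++,fast++
slow=6 fast=14: a[fast]=12≠a[slow]=11 write a[7]=12, slow++,fast++
slow=7 fast=15: a[fast]=13≠a[slow]=12 write a[8]=13, slow++,fast++
slow=8 fast=16: a[fast]=14≠a[slow]=13 write a[9]=14, slow++,fast++
slow=9 fast=17: a[fast]=14=a[slow] dup, fast++

length 10; prefix = [2, 3, 4, 7, 8, 9, 11, 12, 13, 14]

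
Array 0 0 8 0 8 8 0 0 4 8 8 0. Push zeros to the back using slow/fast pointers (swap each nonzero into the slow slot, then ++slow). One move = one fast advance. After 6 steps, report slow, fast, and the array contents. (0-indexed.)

slow=0 fast=0: a[fast]=0, fast++
slow=0 fast=1: a[fast]=0, fast++
slow=0 fast=2: a[fast]=8≠0 swap→a[0]=8, slow++,fast++
slow=1 fast=3: a[fast]=0, fast++
slow=1 fast=4: a[fast]=8≠0 swap→a[1]=8, slow++,fast++
slow=2 fast=5: a[fast]=8≠0 swap→a[2]=8, slow++,fast++

slow=3, fast=6, a=[8, 8, 8, 0, 0, 0, 0, 0, 4, 8, 8, 0]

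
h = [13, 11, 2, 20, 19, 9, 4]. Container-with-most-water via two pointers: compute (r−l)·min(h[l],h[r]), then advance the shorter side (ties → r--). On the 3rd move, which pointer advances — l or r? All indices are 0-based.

l=0 r=6: min(13,4)*6=24 best=24 *, r--
l=0 r=5: min(13,9)*5=45 best=45 *, r--
l=0 r=4: min(13,19)*4=52 best=52 *, l++

l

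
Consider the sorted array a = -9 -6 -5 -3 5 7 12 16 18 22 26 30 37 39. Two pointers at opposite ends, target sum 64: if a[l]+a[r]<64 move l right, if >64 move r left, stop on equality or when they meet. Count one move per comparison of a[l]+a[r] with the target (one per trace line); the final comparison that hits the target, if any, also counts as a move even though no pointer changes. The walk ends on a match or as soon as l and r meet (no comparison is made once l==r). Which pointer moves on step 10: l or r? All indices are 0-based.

l

[0,13] -9+39=30 <64 → l++
[1,13] -6+39=33 <64 → l++
[2,13] -5+39=34 <64 → l++
[3,13] -3+39=36 <64 → l++
[4,13] 5+39=44 <64 → l++
[5,13] 7+39=46 <64 → l++
[6,13] 12+39=51 <64 → l++
[7,13] 16+39=55 <64 → l++
[8,13] 18+39=57 <64 → l++
[9,13] 22+39=61 <64 → l++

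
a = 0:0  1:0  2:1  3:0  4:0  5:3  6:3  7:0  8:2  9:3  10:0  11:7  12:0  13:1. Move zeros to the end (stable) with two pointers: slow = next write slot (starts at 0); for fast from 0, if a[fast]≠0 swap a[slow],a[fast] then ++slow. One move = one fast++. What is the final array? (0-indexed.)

[1, 3, 3, 2, 3, 7, 1, 0, 0, 0, 0, 0, 0, 0]

(s=0,f=0) a[fast]=0 → fast++
(s=0,f=1) a[fast]=0 → fast++
(s=0,f=2) a[fast]=1≠0 swap→a[0]=1 → slow++,fast++
(s=1,f=3) a[fast]=0 → fast++
(s=1,f=4) a[fast]=0 → fast++
(s=1,f=5) a[fast]=3≠0 swap→a[1]=3 → slow++,fast++
(s=2,f=6) a[fast]=3≠0 swap→a[2]=3 → slow++,fast++
(s=3,f=7) a[fast]=0 → fast++
(s=3,f=8) a[fast]=2≠0 swap→a[3]=2 → slow++,fast++
(s=4,f=9) a[fast]=3≠0 swap→a[4]=3 → slow++,fast++
(s=5,f=10) a[fast]=0 → fast++
(s=5,f=11) a[fast]=7≠0 swap→a[5]=7 → slow++,fast++
(s=6,f=12) a[fast]=0 → fast++
(s=6,f=13) a[fast]=1≠0 swap→a[6]=1 → slow++,fast++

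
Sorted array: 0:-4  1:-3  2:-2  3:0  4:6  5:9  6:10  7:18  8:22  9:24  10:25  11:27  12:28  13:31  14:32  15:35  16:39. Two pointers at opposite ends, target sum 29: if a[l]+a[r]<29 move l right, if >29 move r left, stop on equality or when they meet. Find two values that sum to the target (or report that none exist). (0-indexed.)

[0,16] -4+39=35 >29 → r--
[0,15] -4+35=31 >29 → r--
[0,14] -4+32=28 <29 → l++
[1,14] -3+32=29 → found

(-3, 32)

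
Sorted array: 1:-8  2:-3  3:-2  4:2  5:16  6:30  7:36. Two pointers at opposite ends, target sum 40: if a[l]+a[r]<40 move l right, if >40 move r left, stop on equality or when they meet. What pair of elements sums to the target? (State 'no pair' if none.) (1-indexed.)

no pair

l=1 r=7: -8+36=28 <40, l++
l=2 r=7: -3+36=33 <40, l++
l=3 r=7: -2+36=34 <40, l++
l=4 r=7: 2+36=38 <40, l++
l=5 r=7: 16+36=52 >40, r--
l=5 r=6: 16+30=46 >40, r--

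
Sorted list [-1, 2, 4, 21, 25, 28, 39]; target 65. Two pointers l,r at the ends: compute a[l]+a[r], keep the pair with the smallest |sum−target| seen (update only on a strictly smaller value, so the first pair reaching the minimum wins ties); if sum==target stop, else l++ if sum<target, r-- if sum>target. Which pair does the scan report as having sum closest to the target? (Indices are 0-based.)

pair (25, 39) with sum 64 (|Δ|=1)

[0,6] -1+39=38 d=27 * → l++
[1,6] 2+39=41 d=24 * → l++
[2,6] 4+39=43 d=22 * → l++
[3,6] 21+39=60 d=5 * → l++
[4,6] 25+39=64 d=1 * → l++
[5,6] 28+39=67 d=2 → r--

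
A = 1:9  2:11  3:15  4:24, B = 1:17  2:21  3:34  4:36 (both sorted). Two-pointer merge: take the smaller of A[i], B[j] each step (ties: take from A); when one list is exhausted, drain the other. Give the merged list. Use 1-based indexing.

[i=1,j=1] A[i]=9<=B[j]=17 take 9 → i++
[i=2,j=1] A[i]=11<=B[j]=17 take 11 → i++
[i=3,j=1] A[i]=15<=B[j]=17 take 15 → i++
[i=4,j=1] A[i]=24>B[j]=17 take 17 → j++
[i=4,j=2] A[i]=24>B[j]=21 take 21 → j++
[i=4,j=3] A[i]=24<=B[j]=34 take 24 → i++
[i=5,j=3] A done, take B[j]=34 → j++
[i=5,j=4] A done, take B[j]=36 → j++

[9, 11, 15, 17, 21, 24, 34, 36]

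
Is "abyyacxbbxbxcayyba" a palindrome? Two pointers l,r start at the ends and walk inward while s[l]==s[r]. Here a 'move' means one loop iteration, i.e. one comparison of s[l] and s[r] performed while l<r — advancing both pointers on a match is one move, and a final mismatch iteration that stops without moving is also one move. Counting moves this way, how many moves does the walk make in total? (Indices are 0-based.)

[0,17] 'a'=='a' → l++,r--
[1,16] 'b'=='b' → l++,r--
[2,15] 'y'=='y' → l++,r--
[3,14] 'y'=='y' → l++,r--
[4,13] 'a'=='a' → l++,r--
[5,12] 'c'=='c' → l++,r--
[6,11] 'x'=='x' → l++,r--
[7,10] 'b'=='b' → l++,r--
[8,9] 'b'!='x' → stop

9 moves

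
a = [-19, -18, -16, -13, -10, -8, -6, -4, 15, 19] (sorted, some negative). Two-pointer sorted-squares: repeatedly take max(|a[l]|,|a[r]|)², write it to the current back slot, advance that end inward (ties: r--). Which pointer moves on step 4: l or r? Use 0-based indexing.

l

[0,9] |-19|<=|19| out[9]=361 → r--
[0,8] |-19|>|15| out[8]=361 → l++
[1,8] |-18|>|15| out[7]=324 → l++
[2,8] |-16|>|15| out[6]=256 → l++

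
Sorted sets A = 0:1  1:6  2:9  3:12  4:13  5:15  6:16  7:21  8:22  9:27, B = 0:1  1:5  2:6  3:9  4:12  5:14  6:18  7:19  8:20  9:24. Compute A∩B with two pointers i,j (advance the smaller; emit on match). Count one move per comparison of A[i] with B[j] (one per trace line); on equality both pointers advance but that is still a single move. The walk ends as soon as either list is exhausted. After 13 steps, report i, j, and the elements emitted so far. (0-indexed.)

[i=0,j=0] 1==1 emit → i++,j++
[i=1,j=1] 6>5 → j++
[i=1,j=2] 6==6 emit → i++,j++
[i=2,j=3] 9==9 emit → i++,j++
[i=3,j=4] 12==12 emit → i++,j++
[i=4,j=5] 13<14 → i++
[i=5,j=5] 15>14 → j++
[i=5,j=6] 15<18 → i++
[i=6,j=6] 16<18 → i++
[i=7,j=6] 21>18 → j++
[i=7,j=7] 21>19 → j++
[i=7,j=8] 21>20 → j++
[i=7,j=9] 21<24 → i++

i=8, j=9, emitted=[1, 6, 9, 12]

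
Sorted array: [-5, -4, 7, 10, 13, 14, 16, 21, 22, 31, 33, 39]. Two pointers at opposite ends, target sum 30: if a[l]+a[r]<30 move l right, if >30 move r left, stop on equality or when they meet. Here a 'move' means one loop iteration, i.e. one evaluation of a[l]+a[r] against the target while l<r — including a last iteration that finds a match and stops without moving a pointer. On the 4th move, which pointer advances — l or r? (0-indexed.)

r

[0,11] -5+39=34 >30 → r--
[0,10] -5+33=28 <30 → l++
[1,10] -4+33=29 <30 → l++
[2,10] 7+33=40 >30 → r--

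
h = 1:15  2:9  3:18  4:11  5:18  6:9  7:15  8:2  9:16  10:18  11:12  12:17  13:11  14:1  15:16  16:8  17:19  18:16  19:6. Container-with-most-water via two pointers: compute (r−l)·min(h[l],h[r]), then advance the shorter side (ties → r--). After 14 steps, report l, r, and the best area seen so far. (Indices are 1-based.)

[1,19] min(15,6)*18=108 best=108 * → r--
[1,18] min(15,16)*17=255 best=255 * → l++
[2,18] min(9,16)*16=144 best=255 → l++
[3,18] min(18,16)*15=240 best=255 → r--
[3,17] min(18,19)*14=252 best=255 → l++
[4,17] min(11,19)*13=143 best=255 → l++
[5,17] min(18,19)*12=216 best=255 → l++
[6,17] min(9,19)*11=99 best=255 → l++
[7,17] min(15,19)*10=150 best=255 → l++
[8,17] min(2,19)*9=18 best=255 → l++
[9,17] min(16,19)*8=128 best=255 → l++
[10,17] min(18,19)*7=126 best=255 → l++
[11,17] min(12,19)*6=72 best=255 → l++
[12,17] min(17,19)*5=85 best=255 → l++

l=13, r=17, best area=255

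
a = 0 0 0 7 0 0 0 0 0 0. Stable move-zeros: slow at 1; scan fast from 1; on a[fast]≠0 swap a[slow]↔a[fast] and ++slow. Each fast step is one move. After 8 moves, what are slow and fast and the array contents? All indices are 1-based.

(s=1,f=1) a[fast]=0 → fast++
(s=1,f=2) a[fast]=0 → fast++
(s=1,f=3) a[fast]=0 → fast++
(s=1,f=4) a[fast]=7≠0 swap→a[1]=7 → slow++,fast++
(s=2,f=5) a[fast]=0 → fast++
(s=2,f=6) a[fast]=0 → fast++
(s=2,f=7) a[fast]=0 → fast++
(s=2,f=8) a[fast]=0 → fast++

slow=2, fast=9, a=[7, 0, 0, 0, 0, 0, 0, 0, 0, 0]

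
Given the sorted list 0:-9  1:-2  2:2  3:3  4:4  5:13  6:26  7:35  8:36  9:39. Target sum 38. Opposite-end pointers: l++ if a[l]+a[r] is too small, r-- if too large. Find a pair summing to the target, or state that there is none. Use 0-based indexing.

[0,9] -9+39=30 <38 → l++
[1,9] -2+39=37 <38 → l++
[2,9] 2+39=41 >38 → r--
[2,8] 2+36=38 → found

(2, 36)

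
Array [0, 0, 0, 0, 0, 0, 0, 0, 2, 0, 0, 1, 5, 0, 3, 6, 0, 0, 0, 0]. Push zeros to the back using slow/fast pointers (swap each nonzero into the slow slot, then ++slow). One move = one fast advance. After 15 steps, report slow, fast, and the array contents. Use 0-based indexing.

(s=0,f=0) a[fast]=0 → fast++
(s=0,f=1) a[fast]=0 → fast++
(s=0,f=2) a[fast]=0 → fast++
(s=0,f=3) a[fast]=0 → fast++
(s=0,f=4) a[fast]=0 → fast++
(s=0,f=5) a[fast]=0 → fast++
(s=0,f=6) a[fast]=0 → fast++
(s=0,f=7) a[fast]=0 → fast++
(s=0,f=8) a[fast]=2≠0 swap→a[0]=2 → slow++,fast++
(s=1,f=9) a[fast]=0 → fast++
(s=1,f=10) a[fast]=0 → fast++
(s=1,f=11) a[fast]=1≠0 swap→a[1]=1 → slow++,fast++
(s=2,f=12) a[fast]=5≠0 swap→a[2]=5 → slow++,fast++
(s=3,f=13) a[fast]=0 → fast++
(s=3,f=14) a[fast]=3≠0 swap→a[3]=3 → slow++,fast++

slow=4, fast=15, a=[2, 1, 5, 3, 0, 0, 0, 0, 0, 0, 0, 0, 0, 0, 0, 6, 0, 0, 0, 0]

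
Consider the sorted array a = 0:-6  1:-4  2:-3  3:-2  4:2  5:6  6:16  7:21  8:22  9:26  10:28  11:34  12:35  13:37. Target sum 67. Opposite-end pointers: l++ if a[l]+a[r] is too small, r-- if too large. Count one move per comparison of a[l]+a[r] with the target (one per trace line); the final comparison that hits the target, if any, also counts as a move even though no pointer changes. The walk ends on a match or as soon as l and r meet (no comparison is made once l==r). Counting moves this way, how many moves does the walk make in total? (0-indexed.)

13 moves

l=0 r=13: -6+37=31 <67, l++
l=1 r=13: -4+37=33 <67, l++
l=2 r=13: -3+37=34 <67, l++
l=3 r=13: -2+37=35 <67, l++
l=4 r=13: 2+37=39 <67, l++
l=5 r=13: 6+37=43 <67, l++
l=6 r=13: 16+37=53 <67, l++
l=7 r=13: 21+37=58 <67, l++
l=8 r=13: 22+37=59 <67, l++
l=9 r=13: 26+37=63 <67, l++
l=10 r=13: 28+37=65 <67, l++
l=11 r=13: 34+37=71 >67, r--
l=11 r=12: 34+35=69 >67, r--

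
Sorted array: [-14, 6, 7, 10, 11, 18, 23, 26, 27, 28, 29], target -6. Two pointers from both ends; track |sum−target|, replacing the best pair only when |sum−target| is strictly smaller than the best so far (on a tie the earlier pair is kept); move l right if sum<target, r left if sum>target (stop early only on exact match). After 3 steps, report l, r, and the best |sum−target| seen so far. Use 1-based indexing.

[1,11] -14+29=15 d=21 * → r--
[1,10] -14+28=14 d=20 * → r--
[1,9] -14+27=13 d=19 * → r--

l=1, r=8, best |Δ|=19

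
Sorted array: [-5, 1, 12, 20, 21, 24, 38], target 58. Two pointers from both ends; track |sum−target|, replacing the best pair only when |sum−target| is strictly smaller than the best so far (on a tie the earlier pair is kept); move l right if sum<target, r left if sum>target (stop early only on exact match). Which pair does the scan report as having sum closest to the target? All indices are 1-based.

pair (20, 38) with sum 58 (|Δ|=0)

[1,7] -5+38=33 d=25 * → l++
[2,7] 1+38=39 d=19 * → l++
[3,7] 12+38=50 d=8 * → l++
[4,7] 20+38=58 d=0 * → stop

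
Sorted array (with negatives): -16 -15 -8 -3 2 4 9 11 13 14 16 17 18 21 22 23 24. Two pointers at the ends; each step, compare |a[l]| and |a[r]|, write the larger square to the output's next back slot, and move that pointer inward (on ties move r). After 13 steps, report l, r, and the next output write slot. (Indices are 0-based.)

l=0 r=16: |-16|<=|24| out[16]=576, r--
l=0 r=15: |-16|<=|23| out[15]=529, r--
l=0 r=14: |-16|<=|22| out[14]=484, r--
l=0 r=13: |-16|<=|21| out[13]=441, r--
l=0 r=12: |-16|<=|18| out[12]=324, r--
l=0 r=11: |-16|<=|17| out[11]=289, r--
l=0 r=10: |-16|<=|16| out[10]=256, r--
l=0 r=9: |-16|>|14| out[9]=256, l++
l=1 r=9: |-15|>|14| out[8]=225, l++
l=2 r=9: |-8|<=|14| out[7]=196, r--
l=2 r=8: |-8|<=|13| out[6]=169, r--
l=2 r=7: |-8|<=|11| out[5]=121, r--
l=2 r=6: |-8|<=|9| out[4]=81, r--

l=2, r=5, next write slot=3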